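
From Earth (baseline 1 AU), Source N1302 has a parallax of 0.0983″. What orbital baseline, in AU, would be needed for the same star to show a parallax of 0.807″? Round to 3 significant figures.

8.21 AU

Parallax scales linearly with baseline: p ∝ B, so B = p_target / p_Earth × 1 AU.
B = 0.807 / 0.0983 = 8.2096 AU.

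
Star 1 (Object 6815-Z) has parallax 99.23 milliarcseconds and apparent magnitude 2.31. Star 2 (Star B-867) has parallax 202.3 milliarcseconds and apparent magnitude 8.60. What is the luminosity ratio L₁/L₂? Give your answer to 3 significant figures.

L₁/L₂ = 1360

d₁ = 1/p₁ = 1/0.09923″ = 10.078 pc; d₂ = 1/p₂ = 1/0.2023″ = 4.9432 pc.
M₁ = m₁ − 5 log₁₀ d₁ + 5 = 2.31 − 5.0169 + 5 = 2.2931.
M₂ = 8.60 − 3.4700 + 5 = 10.1300.
L₁/L₂ = 10^(0.4(M₂ − M₁)) = 10^(0.4 × 7.8369) = 10^3.13476 = 1363.8.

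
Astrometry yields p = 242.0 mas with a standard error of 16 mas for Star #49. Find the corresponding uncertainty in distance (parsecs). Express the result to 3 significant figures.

0.273 pc

d = 1/p, so σ_d = σ_p / p².
σ_d = 0.0160 / (0.2420)² = 0.0160 / 0.058564 = 0.27321 pc.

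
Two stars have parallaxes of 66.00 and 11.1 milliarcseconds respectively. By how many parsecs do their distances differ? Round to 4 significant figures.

d_A = 1/0.06600″ = 15.152 pc; d_B = 1/0.01110″ = 90.09 pc.
|d_B − d_A| = |90.09 − 15.152| = 74.938 pc.

74.94 pc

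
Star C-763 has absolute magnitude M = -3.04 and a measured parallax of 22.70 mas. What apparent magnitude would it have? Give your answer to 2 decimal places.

m = 0.18

d = 1/p = 1/0.02270″ = 44.053 pc.
m − M = 5 log₁₀ d − 5 = 5 log₁₀(44.053) − 5 = 8.2199 − 5 = 3.2199.
m = M + (m − M) = -3.04 + 3.2199 = 0.18.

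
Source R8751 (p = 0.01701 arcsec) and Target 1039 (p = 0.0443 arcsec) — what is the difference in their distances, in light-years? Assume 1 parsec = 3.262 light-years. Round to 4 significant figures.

d_A = 1/0.01701″ = 58.789 pc; d_B = 1/0.04430″ = 22.573 pc.
|d_B − d_A| = |22.573 − 58.789| = 36.216 pc = 36.216 × 3.262 ly = 118.14 ly.

118.1 ly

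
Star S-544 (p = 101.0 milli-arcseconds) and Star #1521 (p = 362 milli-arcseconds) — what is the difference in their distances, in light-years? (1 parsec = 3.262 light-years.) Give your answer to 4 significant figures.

23.29 ly

d_A = 1/0.1010″ = 9.901 pc; d_B = 1/0.3620″ = 2.7624 pc.
|d_B − d_A| = |2.7624 − 9.901| = 7.1386 pc = 7.1386 × 3.262 ly = 23.286 ly.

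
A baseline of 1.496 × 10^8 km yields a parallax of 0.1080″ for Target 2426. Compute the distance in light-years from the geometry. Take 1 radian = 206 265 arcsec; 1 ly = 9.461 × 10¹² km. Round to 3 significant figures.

θ = 0.1080″ = 0.1080/206265 = 5.2360 × 10^-7 rad.
d = B/θ = (1.496 × 10^8) / (5.2360 × 10^-7) = 2.8571 × 10^14 km = (2.8571 × 10^14) / (9.461 × 10^12) ly = 30.199 ly.

30.2 ly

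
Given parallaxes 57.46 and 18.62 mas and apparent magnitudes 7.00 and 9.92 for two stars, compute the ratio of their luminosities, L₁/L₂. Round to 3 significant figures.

L₁/L₂ = 1.55

d₁ = 1/p₁ = 1/0.05746″ = 17.403 pc; d₂ = 1/p₂ = 1/0.01862″ = 53.706 pc.
M₁ = m₁ − 5 log₁₀ d₁ + 5 = 7.00 − 6.2031 + 5 = 5.7969.
M₂ = 9.92 − 8.6501 + 5 = 6.2699.
L₁/L₂ = 10^(0.4(M₂ − M₁)) = 10^(0.4 × 0.4730) = 10^0.18920 = 1.546.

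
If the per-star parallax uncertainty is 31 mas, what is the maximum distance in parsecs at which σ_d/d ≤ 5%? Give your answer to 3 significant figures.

1.61 pc

σ_d/d = σ_p/p, so the condition is σ_p/p ≤ 0.05, i.e. p ≥ σ_p/0.05.
p_min = 31/0.05 = 620 mas = 0.62 arcsec.
d_max = 1/p_min = 1/0.62 = 1.6129 pc.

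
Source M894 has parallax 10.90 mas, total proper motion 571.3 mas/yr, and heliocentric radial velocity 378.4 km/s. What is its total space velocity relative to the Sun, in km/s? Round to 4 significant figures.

452.7 km/s

d = 1/p = 1/0.01090″ = 91.743 pc.
μ = 571.3 mas/yr = 0.5713 ″/yr.
v_t = 4.740 μ d = 4.740 × 0.5713 × 91.743 = 248.44 km/s.
v = √(v_r² + v_t²) = √(378.4² + 248.44²) = √204909 = 452.67 km/s.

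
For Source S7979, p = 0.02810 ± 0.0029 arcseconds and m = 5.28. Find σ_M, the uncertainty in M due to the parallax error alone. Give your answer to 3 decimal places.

M = m − 5 log₁₀ d + 5 = m + 5 log₁₀ p + 5, so ∂M/∂p = 5/(p ln 10).
σ_M = (5/ln 10) · (σ_p/p) = 2.1715 × 0.0029/0.02810 = 2.1715 × 0.1032 = 0.2241.

σ_M = 0.224 mag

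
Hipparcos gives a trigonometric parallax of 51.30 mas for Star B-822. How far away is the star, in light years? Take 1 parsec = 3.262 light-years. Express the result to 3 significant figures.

63.6 light years

p = 51.30 mas = 0.05130 arcsec.
d = 1/p = 1/0.05130 = 19.493 pc.
In light-years: 19.493 × 3.262 = 63.586 ly.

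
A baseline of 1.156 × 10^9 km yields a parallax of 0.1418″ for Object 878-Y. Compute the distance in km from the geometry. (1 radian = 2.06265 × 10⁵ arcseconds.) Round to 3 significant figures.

1.68 × 10^15 km

θ = 0.1418″ = 0.1418/206265 = 6.8747 × 10^-7 rad.
d = B/θ = (1.156 × 10^9) / (6.8747 × 10^-7) = 1.6815 × 10^15 km.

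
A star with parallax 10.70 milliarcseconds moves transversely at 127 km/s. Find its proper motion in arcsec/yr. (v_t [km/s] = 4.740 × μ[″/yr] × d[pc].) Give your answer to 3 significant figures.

0.287 arcsec/yr

d = 1/p = 1/0.01070″ = 93.458 pc.
μ = v_t / (4.74 d) = 127 / (4.74 × 93.458) = 127 / 442.99 = 0.28669 ″/yr.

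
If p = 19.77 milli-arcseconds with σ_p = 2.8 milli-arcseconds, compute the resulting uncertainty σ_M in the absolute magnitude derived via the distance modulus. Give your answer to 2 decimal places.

σ_M = 0.31 mag

M = m − 5 log₁₀ d + 5 = m + 5 log₁₀ p + 5, so ∂M/∂p = 5/(p ln 10).
σ_M = (5/ln 10) · (σ_p/p) = 2.1715 × 2.8/19.77 = 2.1715 × 0.14163 = 0.30755.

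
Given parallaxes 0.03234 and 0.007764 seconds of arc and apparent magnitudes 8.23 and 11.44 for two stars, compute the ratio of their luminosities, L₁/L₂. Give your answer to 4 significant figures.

L₁/L₂ = 1.108

d₁ = 1/p₁ = 1/0.03234″ = 30.921 pc; d₂ = 1/p₂ = 1/0.007764″ = 128.8 pc.
M₁ = m₁ − 5 log₁₀ d₁ + 5 = 8.23 − 7.4513 + 5 = 5.7787.
M₂ = 11.44 − 10.5496 + 5 = 5.8904.
L₁/L₂ = 10^(0.4(M₂ − M₁)) = 10^(0.4 × 0.1117) = 10^0.04468 = 1.1084.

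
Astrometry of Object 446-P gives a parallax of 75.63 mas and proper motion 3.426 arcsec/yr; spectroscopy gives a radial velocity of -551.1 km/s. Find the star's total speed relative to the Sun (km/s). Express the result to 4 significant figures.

591.5 km/s

d = 1/p = 1/0.07563″ = 13.222 pc.
v_t = 4.740 μ d = 4.740 × 3.426 × 13.222 = 214.72 km/s.
v = √(v_r² + v_t²) = √((-551.1)² + 214.72²) = √349816 = 591.45 km/s.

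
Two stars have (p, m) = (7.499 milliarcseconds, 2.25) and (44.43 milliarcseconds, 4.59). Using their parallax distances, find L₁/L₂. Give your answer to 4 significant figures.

d₁ = 1/p₁ = 1/0.007499″ = 133.35 pc; d₂ = 1/p₂ = 1/0.04443″ = 22.507 pc.
M₁ = m₁ − 5 log₁₀ d₁ + 5 = 2.25 − 10.6250 + 5 = -3.3750.
M₂ = 4.59 − 6.7616 + 5 = 2.8284.
L₁/L₂ = 10^(0.4(M₂ − M₁)) = 10^(0.4 × 6.2034) = 10^2.48136 = 302.94.

L₁/L₂ = 302.9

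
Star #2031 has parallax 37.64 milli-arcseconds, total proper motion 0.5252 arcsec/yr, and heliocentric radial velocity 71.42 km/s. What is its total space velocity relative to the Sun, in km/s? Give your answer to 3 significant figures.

97.3 km/s

d = 1/p = 1/0.03764″ = 26.567 pc.
v_t = 4.740 μ d = 4.740 × 0.5252 × 26.567 = 66.137 km/s.
v = √(v_r² + v_t²) = √(71.42² + 66.137²) = √9474.92 = 97.339 km/s.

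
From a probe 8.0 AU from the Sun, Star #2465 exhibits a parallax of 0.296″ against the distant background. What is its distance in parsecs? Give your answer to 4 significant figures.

With baseline B (in AU) and parallax p (in arcsec), d = B/p parsecs.
d = 8.0 / 0.296 = 27.027 pc.

27.03 pc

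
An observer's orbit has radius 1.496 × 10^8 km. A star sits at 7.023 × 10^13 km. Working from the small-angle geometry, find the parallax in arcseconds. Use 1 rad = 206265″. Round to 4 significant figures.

0.4394 arcsec

θ ≈ B/d = (1.496 × 10^8) / (7.023 × 10^13) = 2.1301 × 10^-6 rad.
In arcseconds: 2.1301 × 10^-6 × 206265 = 0.43937″.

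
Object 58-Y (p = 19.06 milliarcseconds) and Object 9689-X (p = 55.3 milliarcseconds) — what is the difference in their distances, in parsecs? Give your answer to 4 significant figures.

34.38 pc

d_A = 1/0.01906″ = 52.466 pc; d_B = 1/0.05530″ = 18.083 pc.
|d_B − d_A| = |18.083 − 52.466| = 34.383 pc.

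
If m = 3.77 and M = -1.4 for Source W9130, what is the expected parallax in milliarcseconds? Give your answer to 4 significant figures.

m − M = 3.77 − (-1.4) = 5.17.
d = 10^((m−M)/5 + 1) = 10^2.034 = 108.14 pc.
p = 1/d = 1/108.14 = 0.0092473 arcsec = 9.2473 mas.

9.247 mas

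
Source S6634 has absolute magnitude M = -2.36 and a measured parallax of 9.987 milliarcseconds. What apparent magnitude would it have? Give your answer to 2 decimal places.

m = 2.64

d = 1/p = 1/0.009987″ = 100.13 pc.
m − M = 5 log₁₀ d − 5 = 5 log₁₀(100.13) − 5 = 10.0028 − 5 = 5.0028.
m = M + (m − M) = -2.36 + 5.0028 = 2.64.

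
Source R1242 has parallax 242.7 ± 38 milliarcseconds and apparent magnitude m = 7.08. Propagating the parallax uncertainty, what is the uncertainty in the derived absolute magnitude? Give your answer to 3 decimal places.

σ_M = 0.340 mag

M = m − 5 log₁₀ d + 5 = m + 5 log₁₀ p + 5, so ∂M/∂p = 5/(p ln 10).
σ_M = (5/ln 10) · (σ_p/p) = 2.1715 × 38/242.7 = 2.1715 × 0.15657 = 0.33999.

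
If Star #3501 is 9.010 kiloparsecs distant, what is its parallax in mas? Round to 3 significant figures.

0.111 mas

d = 9.010 kpc = 9010 pc.
p = 1/d = 1/9010 = 0.00011099 arcsec.
= 0.00011099 × 1000 = 0.11099 mas.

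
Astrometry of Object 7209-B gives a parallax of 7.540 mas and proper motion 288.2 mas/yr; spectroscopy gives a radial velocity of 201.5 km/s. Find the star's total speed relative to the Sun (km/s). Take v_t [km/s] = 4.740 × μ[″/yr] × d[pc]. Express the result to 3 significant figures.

271 km/s

d = 1/p = 1/0.007540″ = 132.63 pc.
μ = 288.2 mas/yr = 0.2882 ″/yr.
v_t = 4.740 μ d = 4.740 × 0.2882 × 132.63 = 181.18 km/s.
v = √(v_r² + v_t²) = √(201.5² + 181.18²) = √73428.4 = 270.98 km/s.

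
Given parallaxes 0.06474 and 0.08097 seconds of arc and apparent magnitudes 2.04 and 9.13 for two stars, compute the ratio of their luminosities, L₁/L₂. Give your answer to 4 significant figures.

L₁/L₂ = 1072

d₁ = 1/p₁ = 1/0.06474″ = 15.446 pc; d₂ = 1/p₂ = 1/0.08097″ = 12.35 pc.
M₁ = m₁ − 5 log₁₀ d₁ + 5 = 2.04 − 5.9441 + 5 = 1.0959.
M₂ = 9.13 − 5.4583 + 5 = 8.6717.
L₁/L₂ = 10^(0.4(M₂ − M₁)) = 10^(0.4 × 7.5758) = 10^3.03032 = 1072.3.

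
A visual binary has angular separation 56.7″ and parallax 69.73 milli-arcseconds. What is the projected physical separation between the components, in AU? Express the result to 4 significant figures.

813.1 AU

d = 1/p = 1/0.06973″ = 14.341 pc.
At distance d (pc), an angle of θ arcsec spans θ·d AU: s = 56.7 × 14.341 = 813.13 AU.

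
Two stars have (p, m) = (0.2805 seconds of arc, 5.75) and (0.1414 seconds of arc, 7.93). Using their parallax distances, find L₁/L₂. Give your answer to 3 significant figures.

L₁/L₂ = 1.89

d₁ = 1/p₁ = 1/0.2805″ = 3.5651 pc; d₂ = 1/p₂ = 1/0.1414″ = 7.0721 pc.
M₁ = m₁ − 5 log₁₀ d₁ + 5 = 5.75 − 2.7604 + 5 = 7.9896.
M₂ = 7.93 − 4.2477 + 5 = 8.6823.
L₁/L₂ = 10^(0.4(M₂ − M₁)) = 10^(0.4 × 0.6927) = 10^0.27708 = 1.8927.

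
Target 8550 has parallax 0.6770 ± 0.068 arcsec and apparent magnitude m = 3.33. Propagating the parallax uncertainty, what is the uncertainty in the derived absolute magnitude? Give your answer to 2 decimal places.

σ_M = 0.22 mag

M = m − 5 log₁₀ d + 5 = m + 5 log₁₀ p + 5, so ∂M/∂p = 5/(p ln 10).
σ_M = (5/ln 10) · (σ_p/p) = 2.1715 × 0.068/0.6770 = 2.1715 × 0.10044 = 0.21811.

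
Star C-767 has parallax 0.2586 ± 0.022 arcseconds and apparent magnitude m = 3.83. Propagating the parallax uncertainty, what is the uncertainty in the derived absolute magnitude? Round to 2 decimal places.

M = m − 5 log₁₀ d + 5 = m + 5 log₁₀ p + 5, so ∂M/∂p = 5/(p ln 10).
σ_M = (5/ln 10) · (σ_p/p) = 2.1715 × 0.022/0.2586 = 2.1715 × 0.085073 = 0.18474.

σ_M = 0.18 mag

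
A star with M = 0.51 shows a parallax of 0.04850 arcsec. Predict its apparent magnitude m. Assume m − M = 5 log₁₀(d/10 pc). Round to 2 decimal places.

m = 2.08

d = 1/p = 1/0.04850″ = 20.619 pc.
m − M = 5 log₁₀ d − 5 = 5 log₁₀(20.619) − 5 = 6.5713 − 5 = 1.5713.
m = M + (m − M) = 0.51 + 1.5713 = 2.08.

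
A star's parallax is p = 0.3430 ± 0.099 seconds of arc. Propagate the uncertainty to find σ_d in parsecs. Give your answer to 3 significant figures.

d = 1/p, so σ_d = σ_p / p².
σ_d = 0.0990 / (0.3430)² = 0.0990 / 0.11765 = 0.84148 pc.

0.841 pc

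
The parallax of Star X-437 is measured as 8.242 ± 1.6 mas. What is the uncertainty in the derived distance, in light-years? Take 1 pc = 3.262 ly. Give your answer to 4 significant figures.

76.83 ly

d = 1/p, so σ_d = σ_p / p².
σ_d = 0.00160 / (0.008242)² = 0.00160 / 0.000067931 = 23.553 pc = 23.553 × 3.262 ly = 76.83 ly.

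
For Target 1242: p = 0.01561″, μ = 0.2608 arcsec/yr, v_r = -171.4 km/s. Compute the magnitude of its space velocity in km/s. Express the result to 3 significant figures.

d = 1/p = 1/0.01561″ = 64.061 pc.
v_t = 4.740 μ d = 4.740 × 0.2608 × 64.061 = 79.192 km/s.
v = √(v_r² + v_t²) = √((-171.4)² + 79.192²) = √35649.3 = 188.81 km/s.

189 km/s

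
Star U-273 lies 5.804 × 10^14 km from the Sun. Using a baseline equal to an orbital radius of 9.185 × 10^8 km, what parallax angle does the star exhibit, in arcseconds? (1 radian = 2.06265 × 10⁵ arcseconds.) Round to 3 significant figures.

0.326 arcsec

θ ≈ B/d = (9.185 × 10^8) / (5.804 × 10^14) = 1.5825 × 10^-6 rad.
In arcseconds: 1.5825 × 10^-6 × 206265 = 0.32641″.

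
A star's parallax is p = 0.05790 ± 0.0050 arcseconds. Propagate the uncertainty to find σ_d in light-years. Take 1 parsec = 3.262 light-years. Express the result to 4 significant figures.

4.865 ly

d = 1/p, so σ_d = σ_p / p².
σ_d = 0.00500 / (0.05790)² = 0.00500 / 0.0033524 = 1.4915 pc = 1.4915 × 3.262 ly = 4.8653 ly.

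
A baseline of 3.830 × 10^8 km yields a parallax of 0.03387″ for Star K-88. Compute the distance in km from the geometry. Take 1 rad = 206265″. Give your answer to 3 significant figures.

θ = 0.03387″ = 0.03387/206265 = 1.6421 × 10^-7 rad.
d = B/θ = (3.830 × 10^8) / (1.6421 × 10^-7) = 2.3324 × 10^15 km.

2.33 × 10^15 km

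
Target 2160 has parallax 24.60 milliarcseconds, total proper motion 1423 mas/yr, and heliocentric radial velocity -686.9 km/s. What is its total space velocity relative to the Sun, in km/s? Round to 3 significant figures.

740 km/s

d = 1/p = 1/0.02460″ = 40.65 pc.
μ = 1423 mas/yr = 1.423 ″/yr.
v_t = 4.740 μ d = 4.740 × 1.423 × 40.65 = 274.19 km/s.
v = √(v_r² + v_t²) = √((-686.9)² + 274.19²) = √547012 = 739.6 km/s.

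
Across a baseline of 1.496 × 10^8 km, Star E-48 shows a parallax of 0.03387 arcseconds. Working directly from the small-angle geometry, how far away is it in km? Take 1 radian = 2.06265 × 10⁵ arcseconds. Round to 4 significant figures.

θ = 0.03387″ = 0.03387/206265 = 1.6421 × 10^-7 rad.
d = B/θ = (1.496 × 10^8) / (1.6421 × 10^-7) = 9.1103 × 10^14 km.

9.110 × 10^14 km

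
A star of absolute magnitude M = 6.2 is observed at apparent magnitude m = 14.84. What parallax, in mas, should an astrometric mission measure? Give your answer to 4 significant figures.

1.871 mas

m − M = 14.84 − 6.2 = 8.64.
d = 10^((m−M)/5 + 1) = 10^2.728 = 534.56 pc.
p = 1/d = 1/534.56 = 0.0018707 arcsec = 1.8707 mas.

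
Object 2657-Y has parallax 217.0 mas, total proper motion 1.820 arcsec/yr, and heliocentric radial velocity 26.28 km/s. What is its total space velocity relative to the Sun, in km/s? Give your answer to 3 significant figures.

47.7 km/s

d = 1/p = 1/0.2170″ = 4.6083 pc.
v_t = 4.740 μ d = 4.740 × 1.820 × 4.6083 = 39.755 km/s.
v = √(v_r² + v_t²) = √(26.28² + 39.755²) = √2271.1 = 47.656 km/s.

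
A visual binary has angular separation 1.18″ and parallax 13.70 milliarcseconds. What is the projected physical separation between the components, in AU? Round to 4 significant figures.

86.13 AU

d = 1/p = 1/0.01370″ = 72.993 pc.
At distance d (pc), an angle of θ arcsec spans θ·d AU: s = 1.18 × 72.993 = 86.132 AU.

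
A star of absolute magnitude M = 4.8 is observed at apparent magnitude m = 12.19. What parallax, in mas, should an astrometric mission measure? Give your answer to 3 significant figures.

m − M = 12.19 − 4.8 = 7.39.
d = 10^((m−M)/5 + 1) = 10^2.478 = 300.61 pc.
p = 1/d = 1/300.61 = 0.0033266 arcsec = 3.3266 mas.

3.33 mas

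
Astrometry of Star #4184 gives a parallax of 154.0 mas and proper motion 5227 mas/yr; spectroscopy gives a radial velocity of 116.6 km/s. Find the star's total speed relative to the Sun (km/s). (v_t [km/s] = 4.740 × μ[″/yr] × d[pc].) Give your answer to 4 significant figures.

198.7 km/s

d = 1/p = 1/0.1540″ = 6.4935 pc.
μ = 5227 mas/yr = 5.227 ″/yr.
v_t = 4.740 μ d = 4.740 × 5.227 × 6.4935 = 160.88 km/s.
v = √(v_r² + v_t²) = √(116.6² + 160.88²) = √39477.9 = 198.69 km/s.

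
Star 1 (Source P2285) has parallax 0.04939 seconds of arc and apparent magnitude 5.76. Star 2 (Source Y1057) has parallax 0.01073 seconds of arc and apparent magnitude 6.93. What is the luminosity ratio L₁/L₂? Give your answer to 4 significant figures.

L₁/L₂ = 0.1387

d₁ = 1/p₁ = 1/0.04939″ = 20.247 pc; d₂ = 1/p₂ = 1/0.01073″ = 93.197 pc.
M₁ = m₁ − 5 log₁₀ d₁ + 5 = 5.76 − 6.5318 + 5 = 4.2282.
M₂ = 6.93 − 9.8470 + 5 = 2.0830.
L₁/L₂ = 10^(0.4(M₂ − M₁)) = 10^(0.4 × (-2.1452)) = 10^(-0.85808) = 0.13865.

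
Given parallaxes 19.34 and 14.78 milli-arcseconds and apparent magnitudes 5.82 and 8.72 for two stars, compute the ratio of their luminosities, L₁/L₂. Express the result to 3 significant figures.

L₁/L₂ = 8.44

d₁ = 1/p₁ = 1/0.01934″ = 51.706 pc; d₂ = 1/p₂ = 1/0.01478″ = 67.659 pc.
M₁ = m₁ − 5 log₁₀ d₁ + 5 = 5.82 − 8.5677 + 5 = 2.2523.
M₂ = 8.72 − 9.1516 + 5 = 4.5684.
L₁/L₂ = 10^(0.4(M₂ − M₁)) = 10^(0.4 × 2.3161) = 10^0.92644 = 8.4419.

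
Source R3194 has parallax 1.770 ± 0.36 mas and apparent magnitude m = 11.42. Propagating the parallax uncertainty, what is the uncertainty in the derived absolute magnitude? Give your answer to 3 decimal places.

M = m − 5 log₁₀ d + 5 = m + 5 log₁₀ p + 5, so ∂M/∂p = 5/(p ln 10).
σ_M = (5/ln 10) · (σ_p/p) = 2.1715 × 0.36/1.770 = 2.1715 × 0.20339 = 0.44166.

σ_M = 0.442 mag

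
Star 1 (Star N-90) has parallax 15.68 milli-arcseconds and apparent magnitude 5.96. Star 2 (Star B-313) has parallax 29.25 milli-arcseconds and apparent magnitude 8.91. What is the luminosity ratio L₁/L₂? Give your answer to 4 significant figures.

L₁/L₂ = 52.67

d₁ = 1/p₁ = 1/0.01568″ = 63.776 pc; d₂ = 1/p₂ = 1/0.02925″ = 34.188 pc.
M₁ = m₁ − 5 log₁₀ d₁ + 5 = 5.96 − 9.0233 + 5 = 1.9367.
M₂ = 8.91 − 7.6694 + 5 = 6.2406.
L₁/L₂ = 10^(0.4(M₂ − M₁)) = 10^(0.4 × 4.3039) = 10^1.72156 = 52.67.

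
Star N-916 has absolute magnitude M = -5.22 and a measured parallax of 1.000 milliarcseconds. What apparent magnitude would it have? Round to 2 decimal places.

m = 4.78

d = 1/p = 1/0.001000″ = 1000 pc.
m − M = 5 log₁₀ d − 5 = 5 log₁₀(1000) − 5 = 15.0000 − 5 = 10.0000.
m = M + (m − M) = -5.22 + 10.0000 = 4.78.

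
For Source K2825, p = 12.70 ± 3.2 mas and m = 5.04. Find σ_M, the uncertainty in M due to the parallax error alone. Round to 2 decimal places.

σ_M = 0.55 mag

M = m − 5 log₁₀ d + 5 = m + 5 log₁₀ p + 5, so ∂M/∂p = 5/(p ln 10).
σ_M = (5/ln 10) · (σ_p/p) = 2.1715 × 3.2/12.70 = 2.1715 × 0.25197 = 0.54715.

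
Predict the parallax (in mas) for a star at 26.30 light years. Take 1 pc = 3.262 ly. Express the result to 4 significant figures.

124.0 mas

d = 26.30 ly ÷ 3.262 = 8.0625 pc.
p = 1/d = 1/8.0625 = 0.12403 arcsec.
= 0.12403 × 1000 = 124.03 mas.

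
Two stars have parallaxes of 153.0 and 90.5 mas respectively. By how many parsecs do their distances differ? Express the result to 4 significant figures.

d_A = 1/0.1530″ = 6.5359 pc; d_B = 1/0.09050″ = 11.05 pc.
|d_B − d_A| = |11.05 − 6.5359| = 4.5141 pc.

4.514 pc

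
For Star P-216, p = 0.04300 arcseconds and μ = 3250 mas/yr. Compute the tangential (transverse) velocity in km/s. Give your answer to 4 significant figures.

358.3 km/s

d = 1/p = 1/0.04300″ = 23.256 pc.
μ = 3250 mas/yr = 3.25 ″/yr.
v_t = 4.74 × μ × d = 4.74 × 3.25 × 23.256 = 358.26 km/s.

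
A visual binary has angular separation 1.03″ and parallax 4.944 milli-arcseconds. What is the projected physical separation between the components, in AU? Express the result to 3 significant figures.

208 AU

d = 1/p = 1/0.004944″ = 202.27 pc.
At distance d (pc), an angle of θ arcsec spans θ·d AU: s = 1.03 × 202.27 = 208.34 AU.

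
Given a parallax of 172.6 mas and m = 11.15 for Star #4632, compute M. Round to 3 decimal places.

M = 12.335

d = 1/p = 1/0.1726″ = 5.7937 pc.
m − M = 5 log₁₀(5.7937) − 5 = 3.8148 − 5 = -1.1852.
M = m − (m − M) = 11.15 − (-1.1852) = 12.335.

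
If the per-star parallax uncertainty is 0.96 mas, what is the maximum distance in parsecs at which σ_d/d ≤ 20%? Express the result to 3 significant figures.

208 pc

σ_d/d = σ_p/p, so the condition is σ_p/p ≤ 0.20, i.e. p ≥ σ_p/0.20.
p_min = 0.96/0.20 = 4.8 mas = 0.0048 arcsec.
d_max = 1/p_min = 1/0.0048 = 208.33 pc.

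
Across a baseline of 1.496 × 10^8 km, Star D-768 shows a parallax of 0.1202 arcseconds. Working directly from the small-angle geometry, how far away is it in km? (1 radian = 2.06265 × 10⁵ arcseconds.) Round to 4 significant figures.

θ = 0.1202″ = 0.1202/206265 = 5.8275 × 10^-7 rad.
d = B/θ = (1.496 × 10^8) / (5.8275 × 10^-7) = 2.5671 × 10^14 km.

2.567 × 10^14 km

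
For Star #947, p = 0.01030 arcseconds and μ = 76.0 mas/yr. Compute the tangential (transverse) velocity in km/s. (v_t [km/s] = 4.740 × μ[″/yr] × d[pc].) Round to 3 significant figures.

35.0 km/s

d = 1/p = 1/0.01030″ = 97.087 pc.
μ = 76.0 mas/yr = 0.0760 ″/yr.
v_t = 4.74 × μ × d = 4.74 × 0.0760 × 97.087 = 34.975 km/s.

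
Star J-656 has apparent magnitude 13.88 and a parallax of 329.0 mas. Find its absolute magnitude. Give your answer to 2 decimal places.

M = 16.47

d = 1/p = 1/0.3290″ = 3.0395 pc.
m − M = 5 log₁₀(3.0395) − 5 = 2.4140 − 5 = -2.5860.
M = m − (m − M) = 13.88 − (-2.5860) = 16.47.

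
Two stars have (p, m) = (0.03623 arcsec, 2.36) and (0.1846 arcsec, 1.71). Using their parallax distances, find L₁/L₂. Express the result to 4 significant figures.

L₁/L₂ = 14.27

d₁ = 1/p₁ = 1/0.03623″ = 27.601 pc; d₂ = 1/p₂ = 1/0.1846″ = 5.4171 pc.
M₁ = m₁ − 5 log₁₀ d₁ + 5 = 2.36 − 7.2046 + 5 = 0.1554.
M₂ = 1.71 − 3.6688 + 5 = 3.0412.
L₁/L₂ = 10^(0.4(M₂ − M₁)) = 10^(0.4 × 2.8858) = 10^1.15432 = 14.267.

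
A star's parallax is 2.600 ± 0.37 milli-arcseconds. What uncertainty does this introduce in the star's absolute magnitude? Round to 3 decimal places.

σ_M = 0.309 mag

M = m − 5 log₁₀ d + 5 = m + 5 log₁₀ p + 5, so ∂M/∂p = 5/(p ln 10).
σ_M = (5/ln 10) · (σ_p/p) = 2.1715 × 0.37/2.600 = 2.1715 × 0.14231 = 0.30903.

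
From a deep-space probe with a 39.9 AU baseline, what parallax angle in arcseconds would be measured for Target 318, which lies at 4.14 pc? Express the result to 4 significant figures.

9.638 arcsec

p (arcsec) = B (AU) / d (pc).
p = 39.9 / 4.14 = 9.6377 arcsec.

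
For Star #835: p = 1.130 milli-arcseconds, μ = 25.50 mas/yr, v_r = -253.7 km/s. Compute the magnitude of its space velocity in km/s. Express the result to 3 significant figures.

275 km/s

d = 1/p = 1/0.001130″ = 884.96 pc.
μ = 25.50 mas/yr = 0.02550 ″/yr.
v_t = 4.740 μ d = 4.740 × 0.02550 × 884.96 = 106.97 km/s.
v = √(v_r² + v_t²) = √((-253.7)² + 106.97²) = √75806.3 = 275.33 km/s.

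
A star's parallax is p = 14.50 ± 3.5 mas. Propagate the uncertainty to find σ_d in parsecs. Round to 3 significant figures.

16.6 pc

d = 1/p, so σ_d = σ_p / p².
σ_d = 0.00350 / (0.01450)² = 0.00350 / 0.00021025 = 16.647 pc.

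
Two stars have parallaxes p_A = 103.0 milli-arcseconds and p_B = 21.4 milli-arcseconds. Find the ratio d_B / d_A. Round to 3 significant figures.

4.81

Since d = 1/p, d_B/d_A = p_A/p_B.
= 103.0 / 21.4 = 4.8131.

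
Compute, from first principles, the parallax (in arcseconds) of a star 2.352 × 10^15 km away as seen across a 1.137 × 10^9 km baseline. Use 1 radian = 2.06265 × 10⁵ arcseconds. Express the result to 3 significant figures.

θ ≈ B/d = (1.137 × 10^9) / (2.352 × 10^15) = 4.8342 × 10^-7 rad.
In arcseconds: 4.8342 × 10^-7 × 206265 = 0.099713″.

0.0997 arcsec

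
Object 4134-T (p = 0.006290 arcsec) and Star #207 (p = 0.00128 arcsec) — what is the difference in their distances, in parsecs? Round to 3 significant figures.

d_A = 1/0.006290″ = 158.98 pc; d_B = 1/0.001280″ = 781.25 pc.
|d_B − d_A| = |781.25 − 158.98| = 622.27 pc.

622 pc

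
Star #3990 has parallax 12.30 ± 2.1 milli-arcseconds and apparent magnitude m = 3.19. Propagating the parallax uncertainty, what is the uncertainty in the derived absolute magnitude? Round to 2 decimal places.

σ_M = 0.37 mag

M = m − 5 log₁₀ d + 5 = m + 5 log₁₀ p + 5, so ∂M/∂p = 5/(p ln 10).
σ_M = (5/ln 10) · (σ_p/p) = 2.1715 × 2.1/12.30 = 2.1715 × 0.17073 = 0.37074.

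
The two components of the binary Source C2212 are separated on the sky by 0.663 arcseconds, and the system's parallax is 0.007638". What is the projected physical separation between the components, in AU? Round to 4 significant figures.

d = 1/p = 1/0.007638″ = 130.92 pc.
At distance d (pc), an angle of θ arcsec spans θ·d AU: s = 0.663 × 130.92 = 86.8 AU.

86.80 AU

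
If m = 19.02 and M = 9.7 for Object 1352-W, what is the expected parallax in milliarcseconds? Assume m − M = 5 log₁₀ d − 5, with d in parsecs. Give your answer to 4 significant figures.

m − M = 19.02 − 9.7 = 9.32.
d = 10^((m−M)/5 + 1) = 10^2.864 = 731.14 pc.
p = 1/d = 1/731.14 = 0.0013677 arcsec = 1.3677 mas.

1.368 mas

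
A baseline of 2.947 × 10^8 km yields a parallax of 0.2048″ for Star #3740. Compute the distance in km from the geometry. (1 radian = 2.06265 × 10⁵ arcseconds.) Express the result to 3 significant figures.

θ = 0.2048″ = 0.2048/206265 = 9.9290 × 10^-7 rad.
d = B/θ = (2.947 × 10^8) / (9.9290 × 10^-7) = 2.9681 × 10^14 km.

2.97 × 10^14 km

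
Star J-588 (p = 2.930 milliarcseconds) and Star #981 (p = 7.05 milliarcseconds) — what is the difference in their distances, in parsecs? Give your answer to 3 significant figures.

199 pc

d_A = 1/0.002930″ = 341.3 pc; d_B = 1/0.007050″ = 141.84 pc.
|d_B − d_A| = |141.84 − 341.3| = 199.46 pc.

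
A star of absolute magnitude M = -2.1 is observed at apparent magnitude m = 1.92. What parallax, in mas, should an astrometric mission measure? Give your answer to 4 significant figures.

15.70 mas

m − M = 1.92 − (-2.1) = 4.02.
d = 10^((m−M)/5 + 1) = 10^1.804 = 63.68 pc.
p = 1/d = 1/63.68 = 0.015704 arcsec = 15.704 mas.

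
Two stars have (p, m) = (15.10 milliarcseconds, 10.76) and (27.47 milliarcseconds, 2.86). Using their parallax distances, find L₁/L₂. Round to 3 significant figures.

L₁/L₂ = 0.00229

d₁ = 1/p₁ = 1/0.01510″ = 66.225 pc; d₂ = 1/p₂ = 1/0.02747″ = 36.403 pc.
M₁ = m₁ − 5 log₁₀ d₁ + 5 = 10.76 − 9.1051 + 5 = 6.6549.
M₂ = 2.86 − 7.8057 + 5 = 0.0543.
L₁/L₂ = 10^(0.4(M₂ − M₁)) = 10^(0.4 × (-6.6006)) = 10^(-2.64024) = 0.0022896.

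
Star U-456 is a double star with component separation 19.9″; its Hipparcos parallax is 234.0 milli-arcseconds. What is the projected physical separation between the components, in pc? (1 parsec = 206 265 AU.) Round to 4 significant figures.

0.0004123 pc

d = 1/p = 1/0.2340″ = 4.2735 pc.
At distance d (pc), an angle of θ arcsec spans θ·d AU: s = 19.9 × 4.2735 = 85.043 AU.
= 85.043 / 206265 = 0.00041230 pc.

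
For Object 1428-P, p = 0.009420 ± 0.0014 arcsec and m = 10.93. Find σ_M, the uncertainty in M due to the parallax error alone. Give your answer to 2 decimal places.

σ_M = 0.32 mag

M = m − 5 log₁₀ d + 5 = m + 5 log₁₀ p + 5, so ∂M/∂p = 5/(p ln 10).
σ_M = (5/ln 10) · (σ_p/p) = 2.1715 × 0.0014/0.009420 = 2.1715 × 0.14862 = 0.32273.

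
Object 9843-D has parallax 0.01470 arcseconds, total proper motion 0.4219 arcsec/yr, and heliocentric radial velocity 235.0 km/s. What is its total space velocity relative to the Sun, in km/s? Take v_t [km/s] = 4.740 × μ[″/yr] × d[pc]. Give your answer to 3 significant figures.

d = 1/p = 1/0.01470″ = 68.027 pc.
v_t = 4.740 μ d = 4.740 × 0.4219 × 68.027 = 136.04 km/s.
v = √(v_r² + v_t²) = √(235.0² + 136.04²) = √73731.9 = 271.54 km/s.

272 km/s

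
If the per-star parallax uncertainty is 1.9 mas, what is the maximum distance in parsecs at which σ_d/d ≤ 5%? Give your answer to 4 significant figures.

26.32 pc

σ_d/d = σ_p/p, so the condition is σ_p/p ≤ 0.05, i.e. p ≥ σ_p/0.05.
p_min = 1.9/0.05 = 38 mas = 0.038 arcsec.
d_max = 1/p_min = 1/0.038 = 26.316 pc.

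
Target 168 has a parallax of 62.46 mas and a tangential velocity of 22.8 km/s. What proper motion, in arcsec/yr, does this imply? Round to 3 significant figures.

0.300 arcsec/yr

d = 1/p = 1/0.06246″ = 16.01 pc.
μ = v_t / (4.74 d) = 22.8 / (4.74 × 16.01) = 22.8 / 75.887 = 0.30045 ″/yr.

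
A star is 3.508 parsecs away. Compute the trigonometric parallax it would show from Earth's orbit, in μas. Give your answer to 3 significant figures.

285000 μas

p = 1/d = 1/3.508 = 0.28506 arcsec.
= 0.28506 × 10⁶ = 2.8506 × 10^5 μas.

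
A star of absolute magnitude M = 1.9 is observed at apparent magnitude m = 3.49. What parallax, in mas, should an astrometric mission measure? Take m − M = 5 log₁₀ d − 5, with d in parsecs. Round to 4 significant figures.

48.08 mas

m − M = 3.49 − 1.9 = 1.59.
d = 10^((m−M)/5 + 1) = 10^1.318 = 20.797 pc.
p = 1/d = 1/20.797 = 0.048084 arcsec = 48.084 mas.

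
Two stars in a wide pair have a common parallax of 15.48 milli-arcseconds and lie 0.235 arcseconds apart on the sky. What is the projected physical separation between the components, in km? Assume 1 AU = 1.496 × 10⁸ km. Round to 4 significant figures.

2.271 × 10^9 km

d = 1/p = 1/0.01548″ = 64.599 pc.
At distance d (pc), an angle of θ arcsec spans θ·d AU: s = 0.235 × 64.599 = 15.181 AU.
= 15.181 × 1.496 × 10⁸ km = 2.2711 × 10^9 km.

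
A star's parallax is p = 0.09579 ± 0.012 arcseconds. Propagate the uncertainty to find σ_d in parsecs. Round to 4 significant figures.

1.308 pc

d = 1/p, so σ_d = σ_p / p².
σ_d = 0.0120 / (0.09579)² = 0.0120 / 0.0091757 = 1.3078 pc.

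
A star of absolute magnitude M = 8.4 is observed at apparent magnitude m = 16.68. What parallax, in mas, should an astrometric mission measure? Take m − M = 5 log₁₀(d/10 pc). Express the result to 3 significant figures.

m − M = 16.68 − 8.4 = 8.28.
d = 10^((m−M)/5 + 1) = 10^2.656 = 452.9 pc.
p = 1/d = 1/452.9 = 0.002208 arcsec = 2.208 mas.

2.21 mas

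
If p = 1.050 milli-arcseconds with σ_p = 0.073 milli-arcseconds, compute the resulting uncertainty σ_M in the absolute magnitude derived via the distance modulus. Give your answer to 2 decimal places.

σ_M = 0.15 mag

M = m − 5 log₁₀ d + 5 = m + 5 log₁₀ p + 5, so ∂M/∂p = 5/(p ln 10).
σ_M = (5/ln 10) · (σ_p/p) = 2.1715 × 0.073/1.050 = 2.1715 × 0.069524 = 0.15097.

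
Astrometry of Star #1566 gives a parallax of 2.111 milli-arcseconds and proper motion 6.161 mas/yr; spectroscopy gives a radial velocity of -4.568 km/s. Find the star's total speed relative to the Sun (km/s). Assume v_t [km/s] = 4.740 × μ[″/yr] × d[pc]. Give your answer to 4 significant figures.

14.57 km/s

d = 1/p = 1/0.002111″ = 473.71 pc.
μ = 6.161 mas/yr = 0.006161 ″/yr.
v_t = 4.740 μ d = 4.740 × 0.006161 × 473.71 = 13.834 km/s.
v = √(v_r² + v_t²) = √((-4.568)² + 13.834²) = √212.246 = 14.569 km/s.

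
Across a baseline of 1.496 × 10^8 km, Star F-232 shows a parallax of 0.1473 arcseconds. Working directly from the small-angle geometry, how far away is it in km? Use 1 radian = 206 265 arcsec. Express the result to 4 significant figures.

θ = 0.1473″ = 0.1473/206265 = 7.1413 × 10^-7 rad.
d = B/θ = (1.496 × 10^8) / (7.1413 × 10^-7) = 2.0949 × 10^14 km.

2.095 × 10^14 km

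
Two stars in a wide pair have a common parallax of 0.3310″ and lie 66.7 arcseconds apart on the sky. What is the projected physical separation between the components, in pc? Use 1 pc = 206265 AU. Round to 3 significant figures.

d = 1/p = 1/0.3310″ = 3.0211 pc.
At distance d (pc), an angle of θ arcsec spans θ·d AU: s = 66.7 × 3.0211 = 201.51 AU.
= 201.51 / 206265 = 0.00097695 pc.

0.000977 pc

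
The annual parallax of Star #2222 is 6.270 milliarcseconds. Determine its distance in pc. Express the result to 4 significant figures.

p = 6.270 milliarcseconds = 0.006270 arcsec.
d = 1/p = 1/0.006270 = 159.49 pc.

159.5 pc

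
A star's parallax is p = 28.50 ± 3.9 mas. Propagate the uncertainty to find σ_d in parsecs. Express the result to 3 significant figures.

d = 1/p, so σ_d = σ_p / p².
σ_d = 0.00390 / (0.02850)² = 0.00390 / 0.00081225 = 4.8015 pc.

4.80 pc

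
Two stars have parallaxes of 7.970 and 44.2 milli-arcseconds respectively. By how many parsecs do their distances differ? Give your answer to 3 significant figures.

d_A = 1/0.007970″ = 125.47 pc; d_B = 1/0.04420″ = 22.624 pc.
|d_B − d_A| = |22.624 − 125.47| = 102.85 pc.

103 pc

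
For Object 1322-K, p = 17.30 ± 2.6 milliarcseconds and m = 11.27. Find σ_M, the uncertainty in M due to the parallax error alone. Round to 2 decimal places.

σ_M = 0.33 mag

M = m − 5 log₁₀ d + 5 = m + 5 log₁₀ p + 5, so ∂M/∂p = 5/(p ln 10).
σ_M = (5/ln 10) · (σ_p/p) = 2.1715 × 2.6/17.30 = 2.1715 × 0.15029 = 0.32635.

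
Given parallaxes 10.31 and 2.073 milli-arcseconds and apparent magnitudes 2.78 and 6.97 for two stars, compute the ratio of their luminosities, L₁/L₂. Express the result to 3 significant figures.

d₁ = 1/p₁ = 1/0.01031″ = 96.993 pc; d₂ = 1/p₂ = 1/0.002073″ = 482.39 pc.
M₁ = m₁ − 5 log₁₀ d₁ + 5 = 2.78 − 9.9337 + 5 = -2.1537.
M₂ = 6.97 − 13.4170 + 5 = -1.4470.
L₁/L₂ = 10^(0.4(M₂ − M₁)) = 10^(0.4 × 0.7067) = 10^0.28268 = 1.9173.

L₁/L₂ = 1.92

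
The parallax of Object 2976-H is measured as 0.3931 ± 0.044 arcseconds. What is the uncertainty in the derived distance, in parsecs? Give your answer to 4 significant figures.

0.2847 pc

d = 1/p, so σ_d = σ_p / p².
σ_d = 0.0440 / (0.3931)² = 0.0440 / 0.15453 = 0.28473 pc.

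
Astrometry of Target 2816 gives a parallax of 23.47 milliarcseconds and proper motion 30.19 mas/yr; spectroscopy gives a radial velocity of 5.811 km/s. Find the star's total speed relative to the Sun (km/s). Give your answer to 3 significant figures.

d = 1/p = 1/0.02347″ = 42.608 pc.
μ = 30.19 mas/yr = 0.03019 ″/yr.
v_t = 4.740 μ d = 4.740 × 0.03019 × 42.608 = 6.0972 km/s.
v = √(v_r² + v_t²) = √(5.811² + 6.0972²) = √70.9436 = 8.4228 km/s.

8.42 km/s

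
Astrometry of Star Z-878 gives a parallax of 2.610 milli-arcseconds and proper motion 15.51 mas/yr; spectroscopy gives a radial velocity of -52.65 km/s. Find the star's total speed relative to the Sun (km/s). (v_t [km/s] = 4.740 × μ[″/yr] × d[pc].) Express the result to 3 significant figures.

d = 1/p = 1/0.002610″ = 383.14 pc.
μ = 15.51 mas/yr = 0.01551 ″/yr.
v_t = 4.740 μ d = 4.740 × 0.01551 × 383.14 = 28.167 km/s.
v = √(v_r² + v_t²) = √((-52.65)² + 28.167²) = √3565.4 = 59.711 km/s.

59.7 km/s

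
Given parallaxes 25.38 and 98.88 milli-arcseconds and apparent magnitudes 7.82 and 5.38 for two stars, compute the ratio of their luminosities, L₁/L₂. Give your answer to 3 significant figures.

d₁ = 1/p₁ = 1/0.02538″ = 39.401 pc; d₂ = 1/p₂ = 1/0.09888″ = 10.113 pc.
M₁ = m₁ − 5 log₁₀ d₁ + 5 = 7.82 − 7.9775 + 5 = 4.8425.
M₂ = 5.38 − 5.0244 + 5 = 5.3556.
L₁/L₂ = 10^(0.4(M₂ − M₁)) = 10^(0.4 × 0.5131) = 10^0.20524 = 1.6041.

L₁/L₂ = 1.60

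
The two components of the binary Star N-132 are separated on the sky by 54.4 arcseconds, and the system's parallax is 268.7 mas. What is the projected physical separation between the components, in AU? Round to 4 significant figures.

d = 1/p = 1/0.2687″ = 3.7216 pc.
At distance d (pc), an angle of θ arcsec spans θ·d AU: s = 54.4 × 3.7216 = 202.46 AU.

202.5 AU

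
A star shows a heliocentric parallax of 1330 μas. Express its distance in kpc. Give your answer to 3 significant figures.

0.752 kpc

p = 1330 μas = 0.001330 arcsec.
d = 1/p = 1/0.001330 = 751.88 pc.
= 0.75188 kpc.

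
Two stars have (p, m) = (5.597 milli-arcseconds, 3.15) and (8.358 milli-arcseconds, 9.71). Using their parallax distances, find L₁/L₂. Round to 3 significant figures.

d₁ = 1/p₁ = 1/0.005597″ = 178.67 pc; d₂ = 1/p₂ = 1/0.008358″ = 119.65 pc.
M₁ = m₁ − 5 log₁₀ d₁ + 5 = 3.15 − 11.2603 + 5 = -3.1103.
M₂ = 9.71 − 10.3896 + 5 = 4.3204.
L₁/L₂ = 10^(0.4(M₂ − M₁)) = 10^(0.4 × 7.4307) = 10^2.97228 = 938.17.

L₁/L₂ = 938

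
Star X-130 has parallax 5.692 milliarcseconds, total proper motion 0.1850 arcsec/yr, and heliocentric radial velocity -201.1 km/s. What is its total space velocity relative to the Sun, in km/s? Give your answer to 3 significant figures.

d = 1/p = 1/0.005692″ = 175.69 pc.
v_t = 4.740 μ d = 4.740 × 0.1850 × 175.69 = 154.06 km/s.
v = √(v_r² + v_t²) = √((-201.1)² + 154.06²) = √64175.7 = 253.33 km/s.

253 km/s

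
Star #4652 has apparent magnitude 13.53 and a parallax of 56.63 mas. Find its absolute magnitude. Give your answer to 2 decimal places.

d = 1/p = 1/0.05663″ = 17.658 pc.
m − M = 5 log₁₀(17.658) − 5 = 6.2347 − 5 = 1.2347.
M = m − (m − M) = 13.53 − 1.2347 = 12.30.

M = 12.30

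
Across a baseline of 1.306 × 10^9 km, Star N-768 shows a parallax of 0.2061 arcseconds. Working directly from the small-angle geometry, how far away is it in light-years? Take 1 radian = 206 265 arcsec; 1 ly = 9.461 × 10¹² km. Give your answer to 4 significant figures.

θ = 0.2061″ = 0.2061/206265 = 9.9920 × 10^-7 rad.
d = B/θ = (1.306 × 10^9) / (9.9920 × 10^-7) = 1.3070 × 10^15 km = (1.3070 × 10^15) / (9.461 × 10^12) ly = 138.15 ly.

138.2 ly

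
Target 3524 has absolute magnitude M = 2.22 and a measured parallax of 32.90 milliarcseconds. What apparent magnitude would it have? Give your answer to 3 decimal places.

d = 1/p = 1/0.03290″ = 30.395 pc.
m − M = 5 log₁₀ d − 5 = 5 log₁₀(30.395) − 5 = 7.4140 − 5 = 2.4140.
m = M + (m − M) = 2.22 + 2.4140 = 4.634.

m = 4.634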